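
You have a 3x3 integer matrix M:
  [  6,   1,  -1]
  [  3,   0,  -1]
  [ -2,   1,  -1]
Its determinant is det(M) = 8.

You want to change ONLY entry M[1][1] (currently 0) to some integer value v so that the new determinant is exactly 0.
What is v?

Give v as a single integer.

det is linear in entry M[1][1]: det = old_det + (v - 0) * C_11
Cofactor C_11 = -8
Want det = 0: 8 + (v - 0) * -8 = 0
  (v - 0) = -8 / -8 = 1
  v = 0 + (1) = 1

Answer: 1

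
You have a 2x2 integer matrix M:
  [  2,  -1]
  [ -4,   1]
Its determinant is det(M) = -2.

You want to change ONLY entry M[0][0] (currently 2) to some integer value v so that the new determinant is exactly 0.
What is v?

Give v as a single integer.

Answer: 4

Derivation:
det is linear in entry M[0][0]: det = old_det + (v - 2) * C_00
Cofactor C_00 = 1
Want det = 0: -2 + (v - 2) * 1 = 0
  (v - 2) = 2 / 1 = 2
  v = 2 + (2) = 4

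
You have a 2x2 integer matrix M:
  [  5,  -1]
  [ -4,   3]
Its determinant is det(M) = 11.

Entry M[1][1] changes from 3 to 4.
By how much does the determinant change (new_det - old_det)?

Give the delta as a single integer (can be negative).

Cofactor C_11 = 5
Entry delta = 4 - 3 = 1
Det delta = entry_delta * cofactor = 1 * 5 = 5

Answer: 5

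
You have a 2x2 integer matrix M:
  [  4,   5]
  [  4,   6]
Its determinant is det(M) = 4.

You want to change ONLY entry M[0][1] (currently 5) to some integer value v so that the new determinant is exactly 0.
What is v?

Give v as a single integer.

Answer: 6

Derivation:
det is linear in entry M[0][1]: det = old_det + (v - 5) * C_01
Cofactor C_01 = -4
Want det = 0: 4 + (v - 5) * -4 = 0
  (v - 5) = -4 / -4 = 1
  v = 5 + (1) = 6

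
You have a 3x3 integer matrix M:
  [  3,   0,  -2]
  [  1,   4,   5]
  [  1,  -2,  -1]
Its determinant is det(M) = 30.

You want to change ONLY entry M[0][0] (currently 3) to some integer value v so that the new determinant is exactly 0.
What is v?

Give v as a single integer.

det is linear in entry M[0][0]: det = old_det + (v - 3) * C_00
Cofactor C_00 = 6
Want det = 0: 30 + (v - 3) * 6 = 0
  (v - 3) = -30 / 6 = -5
  v = 3 + (-5) = -2

Answer: -2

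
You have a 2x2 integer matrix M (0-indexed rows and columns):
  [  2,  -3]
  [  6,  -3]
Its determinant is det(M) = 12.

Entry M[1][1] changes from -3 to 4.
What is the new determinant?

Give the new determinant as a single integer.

Answer: 26

Derivation:
det is linear in row 1: changing M[1][1] by delta changes det by delta * cofactor(1,1).
Cofactor C_11 = (-1)^(1+1) * minor(1,1) = 2
Entry delta = 4 - -3 = 7
Det delta = 7 * 2 = 14
New det = 12 + 14 = 26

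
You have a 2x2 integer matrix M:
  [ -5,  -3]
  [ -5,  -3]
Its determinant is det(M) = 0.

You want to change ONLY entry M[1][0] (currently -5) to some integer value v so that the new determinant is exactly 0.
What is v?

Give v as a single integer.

Answer: -5

Derivation:
det is linear in entry M[1][0]: det = old_det + (v - -5) * C_10
Cofactor C_10 = 3
Want det = 0: 0 + (v - -5) * 3 = 0
  (v - -5) = 0 / 3 = 0
  v = -5 + (0) = -5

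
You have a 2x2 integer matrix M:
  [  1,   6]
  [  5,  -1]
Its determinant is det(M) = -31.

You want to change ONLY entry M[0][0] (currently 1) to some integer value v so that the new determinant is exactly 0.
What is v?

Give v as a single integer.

det is linear in entry M[0][0]: det = old_det + (v - 1) * C_00
Cofactor C_00 = -1
Want det = 0: -31 + (v - 1) * -1 = 0
  (v - 1) = 31 / -1 = -31
  v = 1 + (-31) = -30

Answer: -30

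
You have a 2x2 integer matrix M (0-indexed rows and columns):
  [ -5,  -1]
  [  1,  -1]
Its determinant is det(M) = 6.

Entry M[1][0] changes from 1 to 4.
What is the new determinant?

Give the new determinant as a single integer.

Answer: 9

Derivation:
det is linear in row 1: changing M[1][0] by delta changes det by delta * cofactor(1,0).
Cofactor C_10 = (-1)^(1+0) * minor(1,0) = 1
Entry delta = 4 - 1 = 3
Det delta = 3 * 1 = 3
New det = 6 + 3 = 9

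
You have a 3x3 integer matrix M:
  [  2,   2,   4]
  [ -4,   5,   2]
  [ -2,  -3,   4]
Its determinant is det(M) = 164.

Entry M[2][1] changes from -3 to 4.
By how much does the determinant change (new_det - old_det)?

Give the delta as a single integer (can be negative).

Answer: -140

Derivation:
Cofactor C_21 = -20
Entry delta = 4 - -3 = 7
Det delta = entry_delta * cofactor = 7 * -20 = -140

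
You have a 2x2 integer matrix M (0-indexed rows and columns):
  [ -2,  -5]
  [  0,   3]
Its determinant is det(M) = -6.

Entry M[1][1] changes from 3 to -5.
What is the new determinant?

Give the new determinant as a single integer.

Answer: 10

Derivation:
det is linear in row 1: changing M[1][1] by delta changes det by delta * cofactor(1,1).
Cofactor C_11 = (-1)^(1+1) * minor(1,1) = -2
Entry delta = -5 - 3 = -8
Det delta = -8 * -2 = 16
New det = -6 + 16 = 10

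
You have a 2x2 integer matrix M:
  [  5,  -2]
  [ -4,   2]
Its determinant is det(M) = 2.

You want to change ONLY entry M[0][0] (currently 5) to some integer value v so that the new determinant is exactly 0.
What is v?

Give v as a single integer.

det is linear in entry M[0][0]: det = old_det + (v - 5) * C_00
Cofactor C_00 = 2
Want det = 0: 2 + (v - 5) * 2 = 0
  (v - 5) = -2 / 2 = -1
  v = 5 + (-1) = 4

Answer: 4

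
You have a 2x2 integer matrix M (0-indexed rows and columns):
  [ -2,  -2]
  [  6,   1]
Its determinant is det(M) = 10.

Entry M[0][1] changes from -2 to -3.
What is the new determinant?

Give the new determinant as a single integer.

det is linear in row 0: changing M[0][1] by delta changes det by delta * cofactor(0,1).
Cofactor C_01 = (-1)^(0+1) * minor(0,1) = -6
Entry delta = -3 - -2 = -1
Det delta = -1 * -6 = 6
New det = 10 + 6 = 16

Answer: 16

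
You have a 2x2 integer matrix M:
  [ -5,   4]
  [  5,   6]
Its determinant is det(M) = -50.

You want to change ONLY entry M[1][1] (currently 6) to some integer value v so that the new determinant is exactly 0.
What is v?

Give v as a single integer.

det is linear in entry M[1][1]: det = old_det + (v - 6) * C_11
Cofactor C_11 = -5
Want det = 0: -50 + (v - 6) * -5 = 0
  (v - 6) = 50 / -5 = -10
  v = 6 + (-10) = -4

Answer: -4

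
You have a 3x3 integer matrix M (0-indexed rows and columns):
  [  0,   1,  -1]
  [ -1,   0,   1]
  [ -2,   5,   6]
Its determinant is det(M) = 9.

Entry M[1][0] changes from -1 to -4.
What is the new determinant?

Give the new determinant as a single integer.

det is linear in row 1: changing M[1][0] by delta changes det by delta * cofactor(1,0).
Cofactor C_10 = (-1)^(1+0) * minor(1,0) = -11
Entry delta = -4 - -1 = -3
Det delta = -3 * -11 = 33
New det = 9 + 33 = 42

Answer: 42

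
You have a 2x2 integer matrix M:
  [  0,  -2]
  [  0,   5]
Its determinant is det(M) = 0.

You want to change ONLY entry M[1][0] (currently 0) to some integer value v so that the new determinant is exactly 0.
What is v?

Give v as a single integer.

det is linear in entry M[1][0]: det = old_det + (v - 0) * C_10
Cofactor C_10 = 2
Want det = 0: 0 + (v - 0) * 2 = 0
  (v - 0) = 0 / 2 = 0
  v = 0 + (0) = 0

Answer: 0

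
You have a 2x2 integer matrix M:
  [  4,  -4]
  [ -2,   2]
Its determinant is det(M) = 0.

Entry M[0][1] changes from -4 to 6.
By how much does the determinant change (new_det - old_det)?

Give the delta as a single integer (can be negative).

Cofactor C_01 = 2
Entry delta = 6 - -4 = 10
Det delta = entry_delta * cofactor = 10 * 2 = 20

Answer: 20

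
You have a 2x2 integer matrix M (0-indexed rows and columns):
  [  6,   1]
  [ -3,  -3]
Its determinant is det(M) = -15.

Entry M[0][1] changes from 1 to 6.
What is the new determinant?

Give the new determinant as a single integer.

det is linear in row 0: changing M[0][1] by delta changes det by delta * cofactor(0,1).
Cofactor C_01 = (-1)^(0+1) * minor(0,1) = 3
Entry delta = 6 - 1 = 5
Det delta = 5 * 3 = 15
New det = -15 + 15 = 0

Answer: 0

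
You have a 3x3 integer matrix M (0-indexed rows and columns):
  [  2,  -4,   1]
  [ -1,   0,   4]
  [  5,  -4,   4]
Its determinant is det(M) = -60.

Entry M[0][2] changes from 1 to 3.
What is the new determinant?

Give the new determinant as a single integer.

det is linear in row 0: changing M[0][2] by delta changes det by delta * cofactor(0,2).
Cofactor C_02 = (-1)^(0+2) * minor(0,2) = 4
Entry delta = 3 - 1 = 2
Det delta = 2 * 4 = 8
New det = -60 + 8 = -52

Answer: -52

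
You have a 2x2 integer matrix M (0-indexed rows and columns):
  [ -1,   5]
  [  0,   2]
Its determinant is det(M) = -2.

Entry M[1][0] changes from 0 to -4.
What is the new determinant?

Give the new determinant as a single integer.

Answer: 18

Derivation:
det is linear in row 1: changing M[1][0] by delta changes det by delta * cofactor(1,0).
Cofactor C_10 = (-1)^(1+0) * minor(1,0) = -5
Entry delta = -4 - 0 = -4
Det delta = -4 * -5 = 20
New det = -2 + 20 = 18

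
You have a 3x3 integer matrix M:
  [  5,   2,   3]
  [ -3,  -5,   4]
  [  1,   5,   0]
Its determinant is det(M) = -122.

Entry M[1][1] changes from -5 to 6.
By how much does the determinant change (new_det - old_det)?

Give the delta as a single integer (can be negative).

Cofactor C_11 = -3
Entry delta = 6 - -5 = 11
Det delta = entry_delta * cofactor = 11 * -3 = -33

Answer: -33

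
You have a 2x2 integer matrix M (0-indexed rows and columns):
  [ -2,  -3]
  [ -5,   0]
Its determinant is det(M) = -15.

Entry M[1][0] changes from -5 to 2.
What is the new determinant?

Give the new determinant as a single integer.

det is linear in row 1: changing M[1][0] by delta changes det by delta * cofactor(1,0).
Cofactor C_10 = (-1)^(1+0) * minor(1,0) = 3
Entry delta = 2 - -5 = 7
Det delta = 7 * 3 = 21
New det = -15 + 21 = 6

Answer: 6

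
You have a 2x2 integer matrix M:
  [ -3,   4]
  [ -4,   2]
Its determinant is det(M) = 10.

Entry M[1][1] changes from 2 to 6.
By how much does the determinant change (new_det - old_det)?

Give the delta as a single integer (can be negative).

Cofactor C_11 = -3
Entry delta = 6 - 2 = 4
Det delta = entry_delta * cofactor = 4 * -3 = -12

Answer: -12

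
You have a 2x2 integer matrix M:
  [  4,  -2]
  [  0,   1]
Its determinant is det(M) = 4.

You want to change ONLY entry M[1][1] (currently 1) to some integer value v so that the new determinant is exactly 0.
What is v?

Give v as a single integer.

Answer: 0

Derivation:
det is linear in entry M[1][1]: det = old_det + (v - 1) * C_11
Cofactor C_11 = 4
Want det = 0: 4 + (v - 1) * 4 = 0
  (v - 1) = -4 / 4 = -1
  v = 1 + (-1) = 0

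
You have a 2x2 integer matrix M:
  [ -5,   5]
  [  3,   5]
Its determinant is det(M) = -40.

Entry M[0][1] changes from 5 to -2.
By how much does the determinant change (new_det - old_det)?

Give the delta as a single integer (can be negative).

Answer: 21

Derivation:
Cofactor C_01 = -3
Entry delta = -2 - 5 = -7
Det delta = entry_delta * cofactor = -7 * -3 = 21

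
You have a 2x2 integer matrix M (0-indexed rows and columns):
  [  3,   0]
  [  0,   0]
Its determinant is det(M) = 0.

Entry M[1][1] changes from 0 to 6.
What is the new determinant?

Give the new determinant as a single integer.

Answer: 18

Derivation:
det is linear in row 1: changing M[1][1] by delta changes det by delta * cofactor(1,1).
Cofactor C_11 = (-1)^(1+1) * minor(1,1) = 3
Entry delta = 6 - 0 = 6
Det delta = 6 * 3 = 18
New det = 0 + 18 = 18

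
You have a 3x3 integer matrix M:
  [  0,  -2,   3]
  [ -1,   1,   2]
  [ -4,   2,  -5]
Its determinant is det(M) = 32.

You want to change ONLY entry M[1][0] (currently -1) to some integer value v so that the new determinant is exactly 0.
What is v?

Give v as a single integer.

Answer: 7

Derivation:
det is linear in entry M[1][0]: det = old_det + (v - -1) * C_10
Cofactor C_10 = -4
Want det = 0: 32 + (v - -1) * -4 = 0
  (v - -1) = -32 / -4 = 8
  v = -1 + (8) = 7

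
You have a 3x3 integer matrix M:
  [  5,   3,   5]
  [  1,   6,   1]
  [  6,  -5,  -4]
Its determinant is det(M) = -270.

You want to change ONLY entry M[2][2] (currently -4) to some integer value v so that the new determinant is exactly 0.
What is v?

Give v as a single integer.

Answer: 6

Derivation:
det is linear in entry M[2][2]: det = old_det + (v - -4) * C_22
Cofactor C_22 = 27
Want det = 0: -270 + (v - -4) * 27 = 0
  (v - -4) = 270 / 27 = 10
  v = -4 + (10) = 6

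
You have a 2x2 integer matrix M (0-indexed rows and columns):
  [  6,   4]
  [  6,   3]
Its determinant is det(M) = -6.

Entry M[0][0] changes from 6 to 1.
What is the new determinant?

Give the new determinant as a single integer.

Answer: -21

Derivation:
det is linear in row 0: changing M[0][0] by delta changes det by delta * cofactor(0,0).
Cofactor C_00 = (-1)^(0+0) * minor(0,0) = 3
Entry delta = 1 - 6 = -5
Det delta = -5 * 3 = -15
New det = -6 + -15 = -21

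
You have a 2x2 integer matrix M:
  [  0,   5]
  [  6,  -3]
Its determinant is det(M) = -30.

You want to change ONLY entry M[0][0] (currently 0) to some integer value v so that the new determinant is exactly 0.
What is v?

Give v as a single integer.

Answer: -10

Derivation:
det is linear in entry M[0][0]: det = old_det + (v - 0) * C_00
Cofactor C_00 = -3
Want det = 0: -30 + (v - 0) * -3 = 0
  (v - 0) = 30 / -3 = -10
  v = 0 + (-10) = -10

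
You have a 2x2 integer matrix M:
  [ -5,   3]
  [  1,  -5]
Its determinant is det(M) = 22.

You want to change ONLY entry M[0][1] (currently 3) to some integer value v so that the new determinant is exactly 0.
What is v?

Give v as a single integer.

det is linear in entry M[0][1]: det = old_det + (v - 3) * C_01
Cofactor C_01 = -1
Want det = 0: 22 + (v - 3) * -1 = 0
  (v - 3) = -22 / -1 = 22
  v = 3 + (22) = 25

Answer: 25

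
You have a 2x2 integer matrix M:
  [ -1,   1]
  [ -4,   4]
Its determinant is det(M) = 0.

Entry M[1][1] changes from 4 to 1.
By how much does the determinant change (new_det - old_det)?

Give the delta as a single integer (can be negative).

Cofactor C_11 = -1
Entry delta = 1 - 4 = -3
Det delta = entry_delta * cofactor = -3 * -1 = 3

Answer: 3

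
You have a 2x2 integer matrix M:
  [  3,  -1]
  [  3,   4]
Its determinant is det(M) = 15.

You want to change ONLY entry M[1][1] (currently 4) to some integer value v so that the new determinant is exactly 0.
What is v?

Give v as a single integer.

det is linear in entry M[1][1]: det = old_det + (v - 4) * C_11
Cofactor C_11 = 3
Want det = 0: 15 + (v - 4) * 3 = 0
  (v - 4) = -15 / 3 = -5
  v = 4 + (-5) = -1

Answer: -1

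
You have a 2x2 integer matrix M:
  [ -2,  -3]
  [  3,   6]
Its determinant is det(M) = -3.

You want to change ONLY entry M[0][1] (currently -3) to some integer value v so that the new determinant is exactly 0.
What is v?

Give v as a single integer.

det is linear in entry M[0][1]: det = old_det + (v - -3) * C_01
Cofactor C_01 = -3
Want det = 0: -3 + (v - -3) * -3 = 0
  (v - -3) = 3 / -3 = -1
  v = -3 + (-1) = -4

Answer: -4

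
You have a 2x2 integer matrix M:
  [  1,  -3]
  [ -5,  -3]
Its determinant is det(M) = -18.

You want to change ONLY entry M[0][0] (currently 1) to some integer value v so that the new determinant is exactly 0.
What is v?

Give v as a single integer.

det is linear in entry M[0][0]: det = old_det + (v - 1) * C_00
Cofactor C_00 = -3
Want det = 0: -18 + (v - 1) * -3 = 0
  (v - 1) = 18 / -3 = -6
  v = 1 + (-6) = -5

Answer: -5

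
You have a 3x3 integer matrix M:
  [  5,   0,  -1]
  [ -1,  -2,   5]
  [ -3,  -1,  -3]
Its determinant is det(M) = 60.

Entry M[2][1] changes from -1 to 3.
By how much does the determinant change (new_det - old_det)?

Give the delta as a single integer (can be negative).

Answer: -96

Derivation:
Cofactor C_21 = -24
Entry delta = 3 - -1 = 4
Det delta = entry_delta * cofactor = 4 * -24 = -96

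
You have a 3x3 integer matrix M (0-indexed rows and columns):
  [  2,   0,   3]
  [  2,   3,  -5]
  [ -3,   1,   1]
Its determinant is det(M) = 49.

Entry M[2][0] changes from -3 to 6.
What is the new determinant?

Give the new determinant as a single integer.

det is linear in row 2: changing M[2][0] by delta changes det by delta * cofactor(2,0).
Cofactor C_20 = (-1)^(2+0) * minor(2,0) = -9
Entry delta = 6 - -3 = 9
Det delta = 9 * -9 = -81
New det = 49 + -81 = -32

Answer: -32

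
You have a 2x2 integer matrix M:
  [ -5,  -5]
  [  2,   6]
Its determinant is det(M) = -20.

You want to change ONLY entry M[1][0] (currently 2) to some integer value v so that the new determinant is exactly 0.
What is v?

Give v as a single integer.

det is linear in entry M[1][0]: det = old_det + (v - 2) * C_10
Cofactor C_10 = 5
Want det = 0: -20 + (v - 2) * 5 = 0
  (v - 2) = 20 / 5 = 4
  v = 2 + (4) = 6

Answer: 6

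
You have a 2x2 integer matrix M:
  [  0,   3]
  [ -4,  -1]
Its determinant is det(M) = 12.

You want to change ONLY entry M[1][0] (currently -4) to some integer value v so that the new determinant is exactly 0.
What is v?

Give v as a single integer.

det is linear in entry M[1][0]: det = old_det + (v - -4) * C_10
Cofactor C_10 = -3
Want det = 0: 12 + (v - -4) * -3 = 0
  (v - -4) = -12 / -3 = 4
  v = -4 + (4) = 0

Answer: 0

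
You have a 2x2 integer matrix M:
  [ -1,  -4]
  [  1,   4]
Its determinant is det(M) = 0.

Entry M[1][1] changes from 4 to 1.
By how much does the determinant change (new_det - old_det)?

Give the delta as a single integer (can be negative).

Answer: 3

Derivation:
Cofactor C_11 = -1
Entry delta = 1 - 4 = -3
Det delta = entry_delta * cofactor = -3 * -1 = 3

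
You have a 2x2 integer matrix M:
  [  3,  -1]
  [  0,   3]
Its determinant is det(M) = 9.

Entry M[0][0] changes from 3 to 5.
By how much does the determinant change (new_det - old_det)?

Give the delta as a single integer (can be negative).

Answer: 6

Derivation:
Cofactor C_00 = 3
Entry delta = 5 - 3 = 2
Det delta = entry_delta * cofactor = 2 * 3 = 6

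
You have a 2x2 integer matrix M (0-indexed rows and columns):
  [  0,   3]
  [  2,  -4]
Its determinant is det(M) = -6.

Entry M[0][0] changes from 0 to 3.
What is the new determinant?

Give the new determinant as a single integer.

det is linear in row 0: changing M[0][0] by delta changes det by delta * cofactor(0,0).
Cofactor C_00 = (-1)^(0+0) * minor(0,0) = -4
Entry delta = 3 - 0 = 3
Det delta = 3 * -4 = -12
New det = -6 + -12 = -18

Answer: -18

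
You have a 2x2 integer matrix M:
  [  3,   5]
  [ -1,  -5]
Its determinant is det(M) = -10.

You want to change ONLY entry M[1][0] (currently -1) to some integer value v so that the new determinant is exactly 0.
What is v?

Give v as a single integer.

det is linear in entry M[1][0]: det = old_det + (v - -1) * C_10
Cofactor C_10 = -5
Want det = 0: -10 + (v - -1) * -5 = 0
  (v - -1) = 10 / -5 = -2
  v = -1 + (-2) = -3

Answer: -3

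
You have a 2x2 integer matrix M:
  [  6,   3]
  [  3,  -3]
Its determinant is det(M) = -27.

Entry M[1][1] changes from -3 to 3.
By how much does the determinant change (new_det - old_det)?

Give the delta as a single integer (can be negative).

Answer: 36

Derivation:
Cofactor C_11 = 6
Entry delta = 3 - -3 = 6
Det delta = entry_delta * cofactor = 6 * 6 = 36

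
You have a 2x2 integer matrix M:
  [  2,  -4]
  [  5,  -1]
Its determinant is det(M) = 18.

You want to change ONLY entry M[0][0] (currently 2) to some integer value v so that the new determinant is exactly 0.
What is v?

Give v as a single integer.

Answer: 20

Derivation:
det is linear in entry M[0][0]: det = old_det + (v - 2) * C_00
Cofactor C_00 = -1
Want det = 0: 18 + (v - 2) * -1 = 0
  (v - 2) = -18 / -1 = 18
  v = 2 + (18) = 20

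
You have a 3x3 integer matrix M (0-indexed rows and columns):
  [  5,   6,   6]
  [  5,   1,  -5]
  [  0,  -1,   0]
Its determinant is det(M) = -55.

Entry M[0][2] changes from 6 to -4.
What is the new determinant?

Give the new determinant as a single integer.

det is linear in row 0: changing M[0][2] by delta changes det by delta * cofactor(0,2).
Cofactor C_02 = (-1)^(0+2) * minor(0,2) = -5
Entry delta = -4 - 6 = -10
Det delta = -10 * -5 = 50
New det = -55 + 50 = -5

Answer: -5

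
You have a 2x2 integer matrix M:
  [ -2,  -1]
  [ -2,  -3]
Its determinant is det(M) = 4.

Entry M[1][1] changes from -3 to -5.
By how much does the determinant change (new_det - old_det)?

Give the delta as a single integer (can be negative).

Cofactor C_11 = -2
Entry delta = -5 - -3 = -2
Det delta = entry_delta * cofactor = -2 * -2 = 4

Answer: 4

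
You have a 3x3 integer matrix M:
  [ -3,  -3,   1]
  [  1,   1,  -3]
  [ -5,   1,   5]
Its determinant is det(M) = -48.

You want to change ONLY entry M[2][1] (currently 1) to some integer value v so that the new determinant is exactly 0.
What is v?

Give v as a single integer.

Answer: -5

Derivation:
det is linear in entry M[2][1]: det = old_det + (v - 1) * C_21
Cofactor C_21 = -8
Want det = 0: -48 + (v - 1) * -8 = 0
  (v - 1) = 48 / -8 = -6
  v = 1 + (-6) = -5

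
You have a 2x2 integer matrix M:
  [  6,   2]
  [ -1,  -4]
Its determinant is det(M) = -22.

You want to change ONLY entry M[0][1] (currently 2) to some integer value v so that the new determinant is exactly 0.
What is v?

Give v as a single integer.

Answer: 24

Derivation:
det is linear in entry M[0][1]: det = old_det + (v - 2) * C_01
Cofactor C_01 = 1
Want det = 0: -22 + (v - 2) * 1 = 0
  (v - 2) = 22 / 1 = 22
  v = 2 + (22) = 24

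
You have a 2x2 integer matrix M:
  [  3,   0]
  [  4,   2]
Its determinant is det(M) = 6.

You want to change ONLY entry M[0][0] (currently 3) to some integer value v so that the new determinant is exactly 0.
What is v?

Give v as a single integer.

det is linear in entry M[0][0]: det = old_det + (v - 3) * C_00
Cofactor C_00 = 2
Want det = 0: 6 + (v - 3) * 2 = 0
  (v - 3) = -6 / 2 = -3
  v = 3 + (-3) = 0

Answer: 0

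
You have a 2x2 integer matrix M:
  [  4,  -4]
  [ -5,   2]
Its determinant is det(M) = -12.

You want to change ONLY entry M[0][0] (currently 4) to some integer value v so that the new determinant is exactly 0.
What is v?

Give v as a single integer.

det is linear in entry M[0][0]: det = old_det + (v - 4) * C_00
Cofactor C_00 = 2
Want det = 0: -12 + (v - 4) * 2 = 0
  (v - 4) = 12 / 2 = 6
  v = 4 + (6) = 10

Answer: 10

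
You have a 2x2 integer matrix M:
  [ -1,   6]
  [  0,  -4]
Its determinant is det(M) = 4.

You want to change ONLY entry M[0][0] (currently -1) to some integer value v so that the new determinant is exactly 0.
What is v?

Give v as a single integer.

Answer: 0

Derivation:
det is linear in entry M[0][0]: det = old_det + (v - -1) * C_00
Cofactor C_00 = -4
Want det = 0: 4 + (v - -1) * -4 = 0
  (v - -1) = -4 / -4 = 1
  v = -1 + (1) = 0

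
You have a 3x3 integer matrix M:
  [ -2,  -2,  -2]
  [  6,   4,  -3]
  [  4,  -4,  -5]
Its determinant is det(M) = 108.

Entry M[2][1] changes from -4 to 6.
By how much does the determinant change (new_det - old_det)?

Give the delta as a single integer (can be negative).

Answer: -180

Derivation:
Cofactor C_21 = -18
Entry delta = 6 - -4 = 10
Det delta = entry_delta * cofactor = 10 * -18 = -180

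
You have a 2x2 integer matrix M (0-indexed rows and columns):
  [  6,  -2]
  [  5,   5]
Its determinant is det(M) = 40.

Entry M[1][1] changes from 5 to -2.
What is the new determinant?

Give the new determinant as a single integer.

det is linear in row 1: changing M[1][1] by delta changes det by delta * cofactor(1,1).
Cofactor C_11 = (-1)^(1+1) * minor(1,1) = 6
Entry delta = -2 - 5 = -7
Det delta = -7 * 6 = -42
New det = 40 + -42 = -2

Answer: -2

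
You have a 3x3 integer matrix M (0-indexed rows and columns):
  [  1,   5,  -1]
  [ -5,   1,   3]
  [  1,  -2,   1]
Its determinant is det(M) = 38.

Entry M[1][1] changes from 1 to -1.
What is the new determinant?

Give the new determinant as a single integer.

det is linear in row 1: changing M[1][1] by delta changes det by delta * cofactor(1,1).
Cofactor C_11 = (-1)^(1+1) * minor(1,1) = 2
Entry delta = -1 - 1 = -2
Det delta = -2 * 2 = -4
New det = 38 + -4 = 34

Answer: 34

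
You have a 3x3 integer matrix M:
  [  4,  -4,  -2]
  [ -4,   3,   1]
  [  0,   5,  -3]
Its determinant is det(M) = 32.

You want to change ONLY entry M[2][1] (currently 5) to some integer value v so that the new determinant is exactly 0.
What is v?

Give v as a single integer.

det is linear in entry M[2][1]: det = old_det + (v - 5) * C_21
Cofactor C_21 = 4
Want det = 0: 32 + (v - 5) * 4 = 0
  (v - 5) = -32 / 4 = -8
  v = 5 + (-8) = -3

Answer: -3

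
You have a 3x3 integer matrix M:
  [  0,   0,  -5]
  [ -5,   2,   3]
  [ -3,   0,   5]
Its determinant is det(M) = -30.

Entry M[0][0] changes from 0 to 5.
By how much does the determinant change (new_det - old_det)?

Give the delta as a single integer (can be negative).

Answer: 50

Derivation:
Cofactor C_00 = 10
Entry delta = 5 - 0 = 5
Det delta = entry_delta * cofactor = 5 * 10 = 50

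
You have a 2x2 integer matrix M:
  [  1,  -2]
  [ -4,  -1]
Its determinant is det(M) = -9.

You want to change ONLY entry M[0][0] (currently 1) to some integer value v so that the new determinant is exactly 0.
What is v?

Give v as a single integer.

det is linear in entry M[0][0]: det = old_det + (v - 1) * C_00
Cofactor C_00 = -1
Want det = 0: -9 + (v - 1) * -1 = 0
  (v - 1) = 9 / -1 = -9
  v = 1 + (-9) = -8

Answer: -8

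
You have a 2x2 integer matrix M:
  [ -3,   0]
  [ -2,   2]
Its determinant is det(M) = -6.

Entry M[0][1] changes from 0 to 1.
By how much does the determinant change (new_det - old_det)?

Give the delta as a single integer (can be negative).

Answer: 2

Derivation:
Cofactor C_01 = 2
Entry delta = 1 - 0 = 1
Det delta = entry_delta * cofactor = 1 * 2 = 2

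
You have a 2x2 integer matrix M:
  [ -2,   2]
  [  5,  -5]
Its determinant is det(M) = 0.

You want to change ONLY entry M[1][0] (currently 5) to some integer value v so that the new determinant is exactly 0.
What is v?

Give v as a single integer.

det is linear in entry M[1][0]: det = old_det + (v - 5) * C_10
Cofactor C_10 = -2
Want det = 0: 0 + (v - 5) * -2 = 0
  (v - 5) = 0 / -2 = 0
  v = 5 + (0) = 5

Answer: 5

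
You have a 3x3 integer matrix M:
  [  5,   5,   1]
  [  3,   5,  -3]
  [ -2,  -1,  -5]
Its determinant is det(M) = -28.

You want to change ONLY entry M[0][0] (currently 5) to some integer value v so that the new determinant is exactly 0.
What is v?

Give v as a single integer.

det is linear in entry M[0][0]: det = old_det + (v - 5) * C_00
Cofactor C_00 = -28
Want det = 0: -28 + (v - 5) * -28 = 0
  (v - 5) = 28 / -28 = -1
  v = 5 + (-1) = 4

Answer: 4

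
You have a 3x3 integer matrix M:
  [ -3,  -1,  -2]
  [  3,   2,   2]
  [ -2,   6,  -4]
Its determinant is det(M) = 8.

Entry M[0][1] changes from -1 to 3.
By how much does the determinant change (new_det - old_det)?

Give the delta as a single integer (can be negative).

Answer: 32

Derivation:
Cofactor C_01 = 8
Entry delta = 3 - -1 = 4
Det delta = entry_delta * cofactor = 4 * 8 = 32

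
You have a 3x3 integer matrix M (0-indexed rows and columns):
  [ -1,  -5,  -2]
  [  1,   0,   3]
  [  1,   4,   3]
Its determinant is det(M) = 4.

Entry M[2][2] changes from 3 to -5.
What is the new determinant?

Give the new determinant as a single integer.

Answer: -36

Derivation:
det is linear in row 2: changing M[2][2] by delta changes det by delta * cofactor(2,2).
Cofactor C_22 = (-1)^(2+2) * minor(2,2) = 5
Entry delta = -5 - 3 = -8
Det delta = -8 * 5 = -40
New det = 4 + -40 = -36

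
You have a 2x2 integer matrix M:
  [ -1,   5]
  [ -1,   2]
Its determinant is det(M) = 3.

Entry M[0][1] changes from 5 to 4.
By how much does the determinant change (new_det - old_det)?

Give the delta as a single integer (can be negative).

Answer: -1

Derivation:
Cofactor C_01 = 1
Entry delta = 4 - 5 = -1
Det delta = entry_delta * cofactor = -1 * 1 = -1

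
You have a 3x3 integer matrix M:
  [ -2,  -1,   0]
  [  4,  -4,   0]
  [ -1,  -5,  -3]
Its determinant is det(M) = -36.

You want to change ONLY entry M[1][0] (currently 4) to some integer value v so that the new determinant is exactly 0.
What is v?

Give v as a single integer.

Answer: -8

Derivation:
det is linear in entry M[1][0]: det = old_det + (v - 4) * C_10
Cofactor C_10 = -3
Want det = 0: -36 + (v - 4) * -3 = 0
  (v - 4) = 36 / -3 = -12
  v = 4 + (-12) = -8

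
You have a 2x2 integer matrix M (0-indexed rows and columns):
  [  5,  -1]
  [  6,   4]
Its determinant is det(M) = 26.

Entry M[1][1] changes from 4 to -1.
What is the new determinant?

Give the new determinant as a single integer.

Answer: 1

Derivation:
det is linear in row 1: changing M[1][1] by delta changes det by delta * cofactor(1,1).
Cofactor C_11 = (-1)^(1+1) * minor(1,1) = 5
Entry delta = -1 - 4 = -5
Det delta = -5 * 5 = -25
New det = 26 + -25 = 1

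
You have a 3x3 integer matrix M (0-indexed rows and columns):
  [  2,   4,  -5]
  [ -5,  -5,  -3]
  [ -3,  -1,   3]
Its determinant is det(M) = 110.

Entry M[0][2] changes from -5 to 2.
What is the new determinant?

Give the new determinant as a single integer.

Answer: 40

Derivation:
det is linear in row 0: changing M[0][2] by delta changes det by delta * cofactor(0,2).
Cofactor C_02 = (-1)^(0+2) * minor(0,2) = -10
Entry delta = 2 - -5 = 7
Det delta = 7 * -10 = -70
New det = 110 + -70 = 40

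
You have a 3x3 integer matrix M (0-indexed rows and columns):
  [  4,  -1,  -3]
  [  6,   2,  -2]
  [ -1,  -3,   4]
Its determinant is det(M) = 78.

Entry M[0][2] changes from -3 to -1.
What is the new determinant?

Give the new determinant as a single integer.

Answer: 46

Derivation:
det is linear in row 0: changing M[0][2] by delta changes det by delta * cofactor(0,2).
Cofactor C_02 = (-1)^(0+2) * minor(0,2) = -16
Entry delta = -1 - -3 = 2
Det delta = 2 * -16 = -32
New det = 78 + -32 = 46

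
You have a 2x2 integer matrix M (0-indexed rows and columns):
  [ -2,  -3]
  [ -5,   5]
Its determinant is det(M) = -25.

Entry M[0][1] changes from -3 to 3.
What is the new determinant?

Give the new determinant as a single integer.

Answer: 5

Derivation:
det is linear in row 0: changing M[0][1] by delta changes det by delta * cofactor(0,1).
Cofactor C_01 = (-1)^(0+1) * minor(0,1) = 5
Entry delta = 3 - -3 = 6
Det delta = 6 * 5 = 30
New det = -25 + 30 = 5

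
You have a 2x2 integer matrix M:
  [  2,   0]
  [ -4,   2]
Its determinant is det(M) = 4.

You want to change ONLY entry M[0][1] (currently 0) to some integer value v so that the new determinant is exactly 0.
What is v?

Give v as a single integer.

det is linear in entry M[0][1]: det = old_det + (v - 0) * C_01
Cofactor C_01 = 4
Want det = 0: 4 + (v - 0) * 4 = 0
  (v - 0) = -4 / 4 = -1
  v = 0 + (-1) = -1

Answer: -1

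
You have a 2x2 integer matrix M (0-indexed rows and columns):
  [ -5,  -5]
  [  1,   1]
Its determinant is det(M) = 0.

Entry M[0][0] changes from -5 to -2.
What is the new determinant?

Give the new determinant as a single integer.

det is linear in row 0: changing M[0][0] by delta changes det by delta * cofactor(0,0).
Cofactor C_00 = (-1)^(0+0) * minor(0,0) = 1
Entry delta = -2 - -5 = 3
Det delta = 3 * 1 = 3
New det = 0 + 3 = 3

Answer: 3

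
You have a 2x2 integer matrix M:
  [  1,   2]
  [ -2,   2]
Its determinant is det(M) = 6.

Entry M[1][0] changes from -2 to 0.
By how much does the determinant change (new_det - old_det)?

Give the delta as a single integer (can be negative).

Answer: -4

Derivation:
Cofactor C_10 = -2
Entry delta = 0 - -2 = 2
Det delta = entry_delta * cofactor = 2 * -2 = -4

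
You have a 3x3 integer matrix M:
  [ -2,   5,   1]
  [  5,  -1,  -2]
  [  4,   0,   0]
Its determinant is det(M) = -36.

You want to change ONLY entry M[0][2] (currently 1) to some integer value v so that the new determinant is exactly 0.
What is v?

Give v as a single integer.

Answer: 10

Derivation:
det is linear in entry M[0][2]: det = old_det + (v - 1) * C_02
Cofactor C_02 = 4
Want det = 0: -36 + (v - 1) * 4 = 0
  (v - 1) = 36 / 4 = 9
  v = 1 + (9) = 10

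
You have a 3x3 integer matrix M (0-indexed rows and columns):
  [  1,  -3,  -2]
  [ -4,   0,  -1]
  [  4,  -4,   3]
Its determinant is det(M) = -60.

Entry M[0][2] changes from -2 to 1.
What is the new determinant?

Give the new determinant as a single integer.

Answer: -12

Derivation:
det is linear in row 0: changing M[0][2] by delta changes det by delta * cofactor(0,2).
Cofactor C_02 = (-1)^(0+2) * minor(0,2) = 16
Entry delta = 1 - -2 = 3
Det delta = 3 * 16 = 48
New det = -60 + 48 = -12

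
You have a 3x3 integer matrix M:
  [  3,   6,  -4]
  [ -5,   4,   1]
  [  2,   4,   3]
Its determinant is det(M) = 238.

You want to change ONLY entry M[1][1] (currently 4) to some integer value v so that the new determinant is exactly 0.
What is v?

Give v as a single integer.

det is linear in entry M[1][1]: det = old_det + (v - 4) * C_11
Cofactor C_11 = 17
Want det = 0: 238 + (v - 4) * 17 = 0
  (v - 4) = -238 / 17 = -14
  v = 4 + (-14) = -10

Answer: -10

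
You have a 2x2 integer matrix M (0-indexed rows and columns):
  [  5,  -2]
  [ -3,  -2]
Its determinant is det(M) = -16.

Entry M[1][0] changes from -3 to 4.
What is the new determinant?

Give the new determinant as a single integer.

det is linear in row 1: changing M[1][0] by delta changes det by delta * cofactor(1,0).
Cofactor C_10 = (-1)^(1+0) * minor(1,0) = 2
Entry delta = 4 - -3 = 7
Det delta = 7 * 2 = 14
New det = -16 + 14 = -2

Answer: -2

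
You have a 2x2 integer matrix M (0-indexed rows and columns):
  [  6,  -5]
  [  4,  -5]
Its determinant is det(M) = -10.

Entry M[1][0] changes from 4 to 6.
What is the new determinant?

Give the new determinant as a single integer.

Answer: 0

Derivation:
det is linear in row 1: changing M[1][0] by delta changes det by delta * cofactor(1,0).
Cofactor C_10 = (-1)^(1+0) * minor(1,0) = 5
Entry delta = 6 - 4 = 2
Det delta = 2 * 5 = 10
New det = -10 + 10 = 0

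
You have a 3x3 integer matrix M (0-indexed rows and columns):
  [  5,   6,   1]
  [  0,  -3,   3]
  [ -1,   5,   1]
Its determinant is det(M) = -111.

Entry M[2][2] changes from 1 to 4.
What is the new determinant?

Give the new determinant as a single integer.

det is linear in row 2: changing M[2][2] by delta changes det by delta * cofactor(2,2).
Cofactor C_22 = (-1)^(2+2) * minor(2,2) = -15
Entry delta = 4 - 1 = 3
Det delta = 3 * -15 = -45
New det = -111 + -45 = -156

Answer: -156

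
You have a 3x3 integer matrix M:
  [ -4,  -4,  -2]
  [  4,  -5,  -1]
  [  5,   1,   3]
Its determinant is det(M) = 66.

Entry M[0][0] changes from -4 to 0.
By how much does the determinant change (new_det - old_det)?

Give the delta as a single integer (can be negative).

Cofactor C_00 = -14
Entry delta = 0 - -4 = 4
Det delta = entry_delta * cofactor = 4 * -14 = -56

Answer: -56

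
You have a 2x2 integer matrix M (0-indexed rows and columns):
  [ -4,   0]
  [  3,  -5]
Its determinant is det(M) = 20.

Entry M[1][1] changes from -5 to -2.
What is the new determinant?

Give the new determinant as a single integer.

Answer: 8

Derivation:
det is linear in row 1: changing M[1][1] by delta changes det by delta * cofactor(1,1).
Cofactor C_11 = (-1)^(1+1) * minor(1,1) = -4
Entry delta = -2 - -5 = 3
Det delta = 3 * -4 = -12
New det = 20 + -12 = 8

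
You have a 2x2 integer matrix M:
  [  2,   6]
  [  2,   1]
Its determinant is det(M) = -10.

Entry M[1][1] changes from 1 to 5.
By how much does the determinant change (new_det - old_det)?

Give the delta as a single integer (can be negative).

Cofactor C_11 = 2
Entry delta = 5 - 1 = 4
Det delta = entry_delta * cofactor = 4 * 2 = 8

Answer: 8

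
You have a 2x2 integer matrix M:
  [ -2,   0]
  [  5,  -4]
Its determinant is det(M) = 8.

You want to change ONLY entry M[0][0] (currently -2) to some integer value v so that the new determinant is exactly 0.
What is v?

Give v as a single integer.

Answer: 0

Derivation:
det is linear in entry M[0][0]: det = old_det + (v - -2) * C_00
Cofactor C_00 = -4
Want det = 0: 8 + (v - -2) * -4 = 0
  (v - -2) = -8 / -4 = 2
  v = -2 + (2) = 0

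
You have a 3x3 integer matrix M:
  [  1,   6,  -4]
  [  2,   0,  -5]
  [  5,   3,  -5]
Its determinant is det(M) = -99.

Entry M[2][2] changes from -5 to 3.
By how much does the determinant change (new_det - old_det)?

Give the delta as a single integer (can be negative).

Answer: -96

Derivation:
Cofactor C_22 = -12
Entry delta = 3 - -5 = 8
Det delta = entry_delta * cofactor = 8 * -12 = -96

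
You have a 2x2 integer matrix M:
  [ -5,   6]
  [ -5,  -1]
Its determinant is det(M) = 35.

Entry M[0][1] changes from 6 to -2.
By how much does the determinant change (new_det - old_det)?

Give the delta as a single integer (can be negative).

Cofactor C_01 = 5
Entry delta = -2 - 6 = -8
Det delta = entry_delta * cofactor = -8 * 5 = -40

Answer: -40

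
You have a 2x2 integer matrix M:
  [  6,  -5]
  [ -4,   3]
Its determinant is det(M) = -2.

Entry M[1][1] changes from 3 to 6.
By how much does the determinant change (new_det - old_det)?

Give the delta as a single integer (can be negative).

Cofactor C_11 = 6
Entry delta = 6 - 3 = 3
Det delta = entry_delta * cofactor = 3 * 6 = 18

Answer: 18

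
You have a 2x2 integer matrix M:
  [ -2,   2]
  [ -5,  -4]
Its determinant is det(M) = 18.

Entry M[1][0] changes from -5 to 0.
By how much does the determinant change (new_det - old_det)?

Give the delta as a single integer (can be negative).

Cofactor C_10 = -2
Entry delta = 0 - -5 = 5
Det delta = entry_delta * cofactor = 5 * -2 = -10

Answer: -10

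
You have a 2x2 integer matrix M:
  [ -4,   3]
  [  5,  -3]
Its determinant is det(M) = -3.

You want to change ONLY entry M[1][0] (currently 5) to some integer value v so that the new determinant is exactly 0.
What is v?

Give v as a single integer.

det is linear in entry M[1][0]: det = old_det + (v - 5) * C_10
Cofactor C_10 = -3
Want det = 0: -3 + (v - 5) * -3 = 0
  (v - 5) = 3 / -3 = -1
  v = 5 + (-1) = 4

Answer: 4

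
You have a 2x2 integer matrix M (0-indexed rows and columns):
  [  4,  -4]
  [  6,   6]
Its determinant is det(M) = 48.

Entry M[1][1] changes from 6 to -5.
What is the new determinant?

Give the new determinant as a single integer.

Answer: 4

Derivation:
det is linear in row 1: changing M[1][1] by delta changes det by delta * cofactor(1,1).
Cofactor C_11 = (-1)^(1+1) * minor(1,1) = 4
Entry delta = -5 - 6 = -11
Det delta = -11 * 4 = -44
New det = 48 + -44 = 4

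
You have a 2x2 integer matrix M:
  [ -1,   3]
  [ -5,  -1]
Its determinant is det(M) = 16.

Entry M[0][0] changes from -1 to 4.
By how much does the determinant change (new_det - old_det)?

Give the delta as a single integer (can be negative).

Answer: -5

Derivation:
Cofactor C_00 = -1
Entry delta = 4 - -1 = 5
Det delta = entry_delta * cofactor = 5 * -1 = -5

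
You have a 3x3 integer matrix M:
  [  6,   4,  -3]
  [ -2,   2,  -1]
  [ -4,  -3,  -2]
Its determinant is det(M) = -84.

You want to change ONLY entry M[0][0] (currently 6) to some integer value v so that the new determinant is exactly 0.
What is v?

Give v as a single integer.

Answer: -6

Derivation:
det is linear in entry M[0][0]: det = old_det + (v - 6) * C_00
Cofactor C_00 = -7
Want det = 0: -84 + (v - 6) * -7 = 0
  (v - 6) = 84 / -7 = -12
  v = 6 + (-12) = -6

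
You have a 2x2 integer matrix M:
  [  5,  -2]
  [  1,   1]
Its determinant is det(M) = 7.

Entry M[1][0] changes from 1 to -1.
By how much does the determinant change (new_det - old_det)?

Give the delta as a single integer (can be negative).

Cofactor C_10 = 2
Entry delta = -1 - 1 = -2
Det delta = entry_delta * cofactor = -2 * 2 = -4

Answer: -4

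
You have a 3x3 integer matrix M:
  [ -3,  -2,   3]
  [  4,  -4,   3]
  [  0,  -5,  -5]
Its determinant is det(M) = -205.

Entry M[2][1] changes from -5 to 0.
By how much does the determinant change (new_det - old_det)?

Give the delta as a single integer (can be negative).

Cofactor C_21 = 21
Entry delta = 0 - -5 = 5
Det delta = entry_delta * cofactor = 5 * 21 = 105

Answer: 105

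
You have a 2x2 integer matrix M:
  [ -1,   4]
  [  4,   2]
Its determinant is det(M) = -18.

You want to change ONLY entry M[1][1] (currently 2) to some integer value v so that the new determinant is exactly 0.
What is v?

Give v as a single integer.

Answer: -16

Derivation:
det is linear in entry M[1][1]: det = old_det + (v - 2) * C_11
Cofactor C_11 = -1
Want det = 0: -18 + (v - 2) * -1 = 0
  (v - 2) = 18 / -1 = -18
  v = 2 + (-18) = -16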